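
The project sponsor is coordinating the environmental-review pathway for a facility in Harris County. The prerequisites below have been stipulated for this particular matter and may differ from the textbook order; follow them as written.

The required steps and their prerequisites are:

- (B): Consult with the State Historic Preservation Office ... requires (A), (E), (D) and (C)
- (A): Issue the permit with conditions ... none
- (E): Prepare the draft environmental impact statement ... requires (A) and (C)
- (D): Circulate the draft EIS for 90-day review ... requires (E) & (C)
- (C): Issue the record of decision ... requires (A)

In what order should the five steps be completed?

(A) → (C) → (E) → (D) → (B)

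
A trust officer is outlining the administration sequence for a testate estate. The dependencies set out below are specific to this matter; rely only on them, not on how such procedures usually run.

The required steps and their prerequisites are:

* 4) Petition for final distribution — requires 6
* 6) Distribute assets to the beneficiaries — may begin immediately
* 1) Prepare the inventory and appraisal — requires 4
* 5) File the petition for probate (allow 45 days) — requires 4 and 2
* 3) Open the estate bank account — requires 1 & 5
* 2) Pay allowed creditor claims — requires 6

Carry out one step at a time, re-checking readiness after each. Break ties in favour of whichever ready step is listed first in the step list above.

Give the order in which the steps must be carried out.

6, 4, 1, 2, 5, 3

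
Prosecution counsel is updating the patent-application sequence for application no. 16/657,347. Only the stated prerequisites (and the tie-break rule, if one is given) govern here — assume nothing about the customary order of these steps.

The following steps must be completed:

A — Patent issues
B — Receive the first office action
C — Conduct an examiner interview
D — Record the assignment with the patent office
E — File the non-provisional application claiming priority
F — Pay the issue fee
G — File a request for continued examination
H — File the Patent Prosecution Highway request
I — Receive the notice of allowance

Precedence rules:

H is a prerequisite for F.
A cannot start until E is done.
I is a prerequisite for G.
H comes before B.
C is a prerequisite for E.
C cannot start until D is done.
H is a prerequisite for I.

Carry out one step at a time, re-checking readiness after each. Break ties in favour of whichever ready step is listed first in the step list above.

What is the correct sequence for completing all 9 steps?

Nothing is required for D and H. D is listed earlier → D first.
C now also ready, so the ready set is {C, H}; C is listed earlier → C.
E now also ready, so the ready set is {E, H}; E is listed earlier → E.
A and H are both available; A is listed earlier → A.
H is the only step now ready → H.
B, F and I are all available; B is listed earlier → B.
Now F and I have their prerequisites met. F is listed earlier, so F next.
I needed H, now all done → I.
Next only G has its prerequisites met → G.

D C E A H B F I G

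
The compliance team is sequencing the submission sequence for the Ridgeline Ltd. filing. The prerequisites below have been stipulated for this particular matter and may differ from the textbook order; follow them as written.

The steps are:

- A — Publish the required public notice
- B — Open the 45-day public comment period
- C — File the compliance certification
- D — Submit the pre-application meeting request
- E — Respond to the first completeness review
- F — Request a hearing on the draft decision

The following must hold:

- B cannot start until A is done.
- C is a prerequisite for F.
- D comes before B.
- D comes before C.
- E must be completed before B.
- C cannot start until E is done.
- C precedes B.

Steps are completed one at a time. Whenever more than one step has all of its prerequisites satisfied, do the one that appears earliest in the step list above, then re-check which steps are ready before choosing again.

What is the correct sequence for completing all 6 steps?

A D E C B F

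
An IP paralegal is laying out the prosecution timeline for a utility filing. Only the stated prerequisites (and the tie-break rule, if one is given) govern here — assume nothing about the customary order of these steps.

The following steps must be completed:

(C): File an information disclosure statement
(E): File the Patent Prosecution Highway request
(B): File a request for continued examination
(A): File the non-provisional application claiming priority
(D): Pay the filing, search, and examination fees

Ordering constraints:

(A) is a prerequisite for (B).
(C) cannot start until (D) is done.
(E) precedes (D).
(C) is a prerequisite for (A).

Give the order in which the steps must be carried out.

(E) is the only step with nothing outstanding, so it goes first.
(D) is the only step now ready → (D).
(C) needed (D), now all done → (C).
(A) needed (C), now all done → (A).
(B) needed (A), now all done → (B).

(E), (D), (C), (A), (B)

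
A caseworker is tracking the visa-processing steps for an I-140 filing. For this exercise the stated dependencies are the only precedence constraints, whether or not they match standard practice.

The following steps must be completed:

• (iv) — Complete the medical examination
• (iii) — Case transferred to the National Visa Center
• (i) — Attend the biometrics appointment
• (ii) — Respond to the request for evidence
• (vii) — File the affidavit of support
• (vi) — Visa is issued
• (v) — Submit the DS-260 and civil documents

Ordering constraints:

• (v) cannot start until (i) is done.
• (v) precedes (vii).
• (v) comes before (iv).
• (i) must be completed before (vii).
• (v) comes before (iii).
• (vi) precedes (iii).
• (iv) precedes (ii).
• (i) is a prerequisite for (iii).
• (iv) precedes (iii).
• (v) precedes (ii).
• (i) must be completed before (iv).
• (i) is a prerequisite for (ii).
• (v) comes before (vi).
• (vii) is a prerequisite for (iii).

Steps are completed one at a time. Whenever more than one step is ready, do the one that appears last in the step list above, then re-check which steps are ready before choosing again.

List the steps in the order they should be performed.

(i), (v), (vi), (vii), (iv), (ii), (iii)

(i) is the only step with nothing outstanding, so it goes first.
That leaves (v) as the only ready step → (v).
(vi), (vii) and (iv) are all available; (vi) is listed later → (vi).
Now (vii) and (iv) have their prerequisites met. (vii) is listed later, so (vii) next.
Next only (iv) has its prerequisites met → (iv).
Ready: (ii) and (iii). (ii) is listed later → (ii).
(iii) needed (v), (vi), (vii), (i) and (iv), now all done → (iii).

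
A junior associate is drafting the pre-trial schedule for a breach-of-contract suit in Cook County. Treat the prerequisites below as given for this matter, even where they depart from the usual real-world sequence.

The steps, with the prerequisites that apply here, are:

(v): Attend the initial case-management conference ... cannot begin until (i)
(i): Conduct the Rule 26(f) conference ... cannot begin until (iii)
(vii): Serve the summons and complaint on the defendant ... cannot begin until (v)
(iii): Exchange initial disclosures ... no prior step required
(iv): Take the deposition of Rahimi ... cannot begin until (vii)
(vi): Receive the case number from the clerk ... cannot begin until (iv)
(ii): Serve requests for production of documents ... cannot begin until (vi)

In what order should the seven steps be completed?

Only (iii) has no prerequisites, so it is first.
(i) needed (iii), now all done → (i).
Next only (v) has its prerequisites met → (v).
That leaves (vii) as the only ready step → (vii).
That leaves (iv) as the only ready step → (iv).
(vi) is the only step now ready → (vi).
(ii) is the only step now ready → (ii).

(iii), (i), (v), (vii), (iv), (vi), (ii)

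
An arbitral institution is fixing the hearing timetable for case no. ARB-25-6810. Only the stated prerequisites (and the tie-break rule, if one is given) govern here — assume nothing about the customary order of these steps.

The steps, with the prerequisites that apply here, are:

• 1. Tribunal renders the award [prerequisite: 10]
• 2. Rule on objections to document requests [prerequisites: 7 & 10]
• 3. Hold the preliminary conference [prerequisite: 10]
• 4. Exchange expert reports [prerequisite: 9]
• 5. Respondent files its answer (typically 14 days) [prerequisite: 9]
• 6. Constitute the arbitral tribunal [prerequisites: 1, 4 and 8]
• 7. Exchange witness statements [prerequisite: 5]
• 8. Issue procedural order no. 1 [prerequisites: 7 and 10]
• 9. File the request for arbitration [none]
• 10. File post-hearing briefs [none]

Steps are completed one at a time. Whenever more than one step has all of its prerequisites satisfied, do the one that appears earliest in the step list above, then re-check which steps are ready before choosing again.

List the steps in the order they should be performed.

9 → 4 → 5 → 7 → 10 → 1 → 2 → 3 → 8 → 6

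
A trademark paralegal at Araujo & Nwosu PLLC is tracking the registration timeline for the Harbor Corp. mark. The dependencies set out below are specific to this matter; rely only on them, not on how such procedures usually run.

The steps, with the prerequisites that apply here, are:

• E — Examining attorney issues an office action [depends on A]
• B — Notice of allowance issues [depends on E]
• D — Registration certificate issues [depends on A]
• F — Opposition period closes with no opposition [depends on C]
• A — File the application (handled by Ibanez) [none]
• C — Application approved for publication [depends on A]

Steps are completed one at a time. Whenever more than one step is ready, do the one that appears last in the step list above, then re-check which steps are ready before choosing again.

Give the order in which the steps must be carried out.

A, C, F, D, E, B

A has no prerequisites → A first.
Ready: C, D and E. C is listed later → C.
F, D and E are all available; F is listed later → F.
D and E are both available; D is listed later → D.
E needed A, now all done → E.
B needed E, now all done → B.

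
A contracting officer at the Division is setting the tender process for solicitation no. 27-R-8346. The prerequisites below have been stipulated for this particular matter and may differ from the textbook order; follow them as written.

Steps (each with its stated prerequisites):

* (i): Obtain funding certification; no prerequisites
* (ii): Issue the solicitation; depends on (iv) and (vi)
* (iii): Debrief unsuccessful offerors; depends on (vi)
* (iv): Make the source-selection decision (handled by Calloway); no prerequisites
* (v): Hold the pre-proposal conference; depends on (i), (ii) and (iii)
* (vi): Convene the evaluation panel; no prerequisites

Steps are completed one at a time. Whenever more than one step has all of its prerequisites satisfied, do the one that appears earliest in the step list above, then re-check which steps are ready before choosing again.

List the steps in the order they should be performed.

(i), (iv), (vi), (ii), (iii), (v)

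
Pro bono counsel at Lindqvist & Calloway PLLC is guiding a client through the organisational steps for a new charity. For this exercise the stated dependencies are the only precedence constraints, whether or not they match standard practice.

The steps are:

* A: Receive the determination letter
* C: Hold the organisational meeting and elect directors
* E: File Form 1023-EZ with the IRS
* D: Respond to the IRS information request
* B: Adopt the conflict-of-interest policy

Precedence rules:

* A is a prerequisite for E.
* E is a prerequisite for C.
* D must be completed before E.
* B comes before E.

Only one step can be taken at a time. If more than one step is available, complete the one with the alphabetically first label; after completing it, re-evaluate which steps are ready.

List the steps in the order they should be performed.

A, B, D, E, C

Nothing is required for A, B and D. A has the earlier label → A first.
Ready: B and D. B has the earlier label → B.
That leaves D as the only ready step → D.
E is the only step now ready → E.
C needed E, now all done → C.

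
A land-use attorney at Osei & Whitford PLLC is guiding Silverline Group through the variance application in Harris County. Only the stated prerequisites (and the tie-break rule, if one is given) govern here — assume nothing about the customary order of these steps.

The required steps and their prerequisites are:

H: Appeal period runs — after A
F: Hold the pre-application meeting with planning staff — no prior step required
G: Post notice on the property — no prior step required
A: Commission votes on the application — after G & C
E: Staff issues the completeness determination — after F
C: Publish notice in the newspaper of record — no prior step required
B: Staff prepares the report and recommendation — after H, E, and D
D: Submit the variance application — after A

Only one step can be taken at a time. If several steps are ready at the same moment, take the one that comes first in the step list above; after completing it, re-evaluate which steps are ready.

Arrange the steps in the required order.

Nothing is required for F, G and C. F is listed earlier → F first.
G, E and C are all available; G is listed earlier → G.
E and C are both available; E is listed earlier → E.
Next only C has its prerequisites met → C.
That leaves A as the only ready step → A.
Ready: H and D. H is listed earlier → H.
Next only D has its prerequisites met → D.
That leaves B as the only ready step → B.

F, G, E, C, A, H, D, B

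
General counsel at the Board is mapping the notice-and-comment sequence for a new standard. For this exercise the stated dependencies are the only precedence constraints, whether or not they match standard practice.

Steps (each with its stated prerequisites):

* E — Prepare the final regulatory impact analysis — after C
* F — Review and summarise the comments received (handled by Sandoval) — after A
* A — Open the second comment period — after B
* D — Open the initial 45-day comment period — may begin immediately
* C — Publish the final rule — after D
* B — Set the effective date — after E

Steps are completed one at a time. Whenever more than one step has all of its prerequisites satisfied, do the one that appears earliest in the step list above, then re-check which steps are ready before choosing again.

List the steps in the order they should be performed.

D has no prerequisites → D first.
That leaves C as the only ready step → C.
E needed C, now all done → E.
B needed E, now all done → B.
A needed B, now all done → A.
That leaves F as the only ready step → F.

D, C, E, B, A, F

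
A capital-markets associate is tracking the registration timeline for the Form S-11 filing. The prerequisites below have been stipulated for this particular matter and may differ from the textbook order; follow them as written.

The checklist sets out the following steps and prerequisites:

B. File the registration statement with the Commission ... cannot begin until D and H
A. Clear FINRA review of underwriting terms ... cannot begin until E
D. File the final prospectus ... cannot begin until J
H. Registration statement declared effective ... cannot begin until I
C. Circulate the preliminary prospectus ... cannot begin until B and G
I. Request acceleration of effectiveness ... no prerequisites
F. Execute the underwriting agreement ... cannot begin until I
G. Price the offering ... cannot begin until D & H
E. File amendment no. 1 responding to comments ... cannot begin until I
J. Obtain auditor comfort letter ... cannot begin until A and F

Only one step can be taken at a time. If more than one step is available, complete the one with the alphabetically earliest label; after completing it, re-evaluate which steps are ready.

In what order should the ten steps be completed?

I, E, A, F, H, J, D, B, G, C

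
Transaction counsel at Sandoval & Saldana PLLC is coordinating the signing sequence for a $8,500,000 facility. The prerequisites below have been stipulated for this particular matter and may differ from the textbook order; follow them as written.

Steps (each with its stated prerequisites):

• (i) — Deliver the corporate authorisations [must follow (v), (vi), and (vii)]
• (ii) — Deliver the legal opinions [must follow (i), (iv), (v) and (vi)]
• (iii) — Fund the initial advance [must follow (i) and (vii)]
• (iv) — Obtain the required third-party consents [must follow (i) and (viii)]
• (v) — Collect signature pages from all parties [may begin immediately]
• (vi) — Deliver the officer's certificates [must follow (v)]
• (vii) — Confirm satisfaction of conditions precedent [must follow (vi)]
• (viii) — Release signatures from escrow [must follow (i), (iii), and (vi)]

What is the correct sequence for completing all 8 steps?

(v), (vi), (vii), (i), (iii), (viii), (iv), (ii)

(v) has no prerequisites → (v) first.
(vi) needed (v), now all done → (vi).
(vii) needed (vi), now all done → (vii).
Next only (i) has its prerequisites met → (i).
(iii) is the only step now ready → (iii).
Next only (viii) has its prerequisites met → (viii).
(iv) is the only step now ready → (iv).
That leaves (ii) as the only ready step → (ii).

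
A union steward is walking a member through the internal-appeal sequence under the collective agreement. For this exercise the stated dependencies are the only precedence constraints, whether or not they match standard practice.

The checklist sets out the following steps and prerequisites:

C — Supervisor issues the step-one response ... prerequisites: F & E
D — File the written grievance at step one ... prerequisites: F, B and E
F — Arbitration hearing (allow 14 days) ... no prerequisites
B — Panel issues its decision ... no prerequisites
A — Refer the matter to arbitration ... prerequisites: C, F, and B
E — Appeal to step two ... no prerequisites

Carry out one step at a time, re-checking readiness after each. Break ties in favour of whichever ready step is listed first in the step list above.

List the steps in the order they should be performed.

F, B, E, C, D, A

Nothing is required for F, B and E. F is listed earlier → F first.
Now B and E have their prerequisites met. B is listed earlier, so B next.
E is the only step now ready → E.
Now C and D have their prerequisites met. C is listed earlier, so C next.
A now also ready, so the ready set is {D, A}; D is listed earlier → D.
A is the only step now ready → A.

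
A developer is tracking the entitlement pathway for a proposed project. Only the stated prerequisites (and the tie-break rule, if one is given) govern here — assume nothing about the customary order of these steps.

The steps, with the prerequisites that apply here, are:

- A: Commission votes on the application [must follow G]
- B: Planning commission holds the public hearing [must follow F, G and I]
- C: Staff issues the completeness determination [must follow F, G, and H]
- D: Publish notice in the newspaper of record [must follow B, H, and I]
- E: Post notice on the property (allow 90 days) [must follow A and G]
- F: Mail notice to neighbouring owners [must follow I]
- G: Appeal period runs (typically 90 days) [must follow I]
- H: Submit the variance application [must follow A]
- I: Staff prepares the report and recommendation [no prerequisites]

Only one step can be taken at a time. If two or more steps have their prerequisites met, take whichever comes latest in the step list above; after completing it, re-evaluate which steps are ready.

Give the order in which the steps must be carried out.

Only I has no prerequisites, so it is first.
G and F are both available; G is listed later → G.
A now also ready, so the ready set is {F, A}; F is listed later → F.
Now B and A have their prerequisites met. B is listed later, so B next.
That leaves A as the only ready step → A.
H and E are both available; H is listed later → H.
D and C now also ready, so the ready set is {E, D, C}; E is listed later → E.
Ready: D and C. D is listed later → D.
C needed H, G and F, now all done → C.

I, G, F, B, A, H, E, D, C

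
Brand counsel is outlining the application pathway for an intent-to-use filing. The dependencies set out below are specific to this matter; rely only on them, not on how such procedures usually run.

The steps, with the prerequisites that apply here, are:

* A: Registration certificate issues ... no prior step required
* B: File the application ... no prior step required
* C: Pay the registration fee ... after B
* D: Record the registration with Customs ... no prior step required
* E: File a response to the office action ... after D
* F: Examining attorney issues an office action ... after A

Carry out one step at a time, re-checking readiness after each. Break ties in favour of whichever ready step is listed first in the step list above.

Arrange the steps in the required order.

A, B and D have no prerequisites; A is listed earlier, so A is first.
F now also ready, so the ready set is {B, D, F}; B is listed earlier → B.
Now C, D and F have their prerequisites met. C is listed earlier, so C next.
Now D and F have their prerequisites met. D is listed earlier, so D next.
E now also ready, so the ready set is {E, F}; E is listed earlier → E.
F is the only step now ready → F.

A B C D E F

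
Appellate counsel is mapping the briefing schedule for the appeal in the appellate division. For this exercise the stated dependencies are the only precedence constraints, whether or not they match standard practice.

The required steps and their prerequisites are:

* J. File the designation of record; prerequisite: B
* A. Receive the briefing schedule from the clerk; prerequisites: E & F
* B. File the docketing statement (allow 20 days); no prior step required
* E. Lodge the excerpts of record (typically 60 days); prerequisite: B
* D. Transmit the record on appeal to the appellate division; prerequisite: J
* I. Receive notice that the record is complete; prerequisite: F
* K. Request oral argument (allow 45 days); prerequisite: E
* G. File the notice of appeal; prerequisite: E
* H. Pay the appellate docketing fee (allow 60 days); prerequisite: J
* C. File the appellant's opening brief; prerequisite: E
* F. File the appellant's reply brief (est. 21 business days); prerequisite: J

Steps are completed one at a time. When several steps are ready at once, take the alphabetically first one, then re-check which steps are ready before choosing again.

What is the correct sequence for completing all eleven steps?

B has no prerequisites → B first.
Now E and J have their prerequisites met. E has the earlier label, so E next.
C, G, J and K are all available; C has the earlier label → C.
G, J and K are all available; G has the earlier label → G.
Ready: J and K. J has the earlier label → J.
Now D, F, H and K have their prerequisites met. D has the earlier label, so D next.
Ready: F, H and K. F has the earlier label → F.
A and I now also ready, so the ready set is {A, H, I, K}; A has the earlier label → A.
H, I and K are all available; H has the earlier label → H.
I and K are both available; I has the earlier label → I.
That leaves K as the only ready step → K.

B, E, C, G, J, D, F, A, H, I, K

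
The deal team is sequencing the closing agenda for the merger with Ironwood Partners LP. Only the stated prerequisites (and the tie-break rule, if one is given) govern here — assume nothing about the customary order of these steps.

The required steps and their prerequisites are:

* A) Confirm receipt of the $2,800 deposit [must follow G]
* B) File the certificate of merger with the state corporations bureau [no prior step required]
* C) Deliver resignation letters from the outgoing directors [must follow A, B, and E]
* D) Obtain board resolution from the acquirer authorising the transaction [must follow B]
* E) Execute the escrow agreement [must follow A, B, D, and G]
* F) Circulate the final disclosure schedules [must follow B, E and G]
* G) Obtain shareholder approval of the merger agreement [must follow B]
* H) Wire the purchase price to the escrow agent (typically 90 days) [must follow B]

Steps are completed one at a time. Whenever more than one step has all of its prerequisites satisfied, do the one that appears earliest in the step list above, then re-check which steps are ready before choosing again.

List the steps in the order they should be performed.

B has no prerequisites → B first.
Now D, G and H have their prerequisites met. D is listed earlier, so D next.
Now G and H have their prerequisites met. G is listed earlier, so G next.
A now also ready, so the ready set is {A, H}; A is listed earlier → A.
E now also ready, so the ready set is {E, H}; E is listed earlier → E.
Ready: C, F and H. C is listed earlier → C.
Ready: F and H. F is listed earlier → F.
H is the only step now ready → H.

B D G A E C F H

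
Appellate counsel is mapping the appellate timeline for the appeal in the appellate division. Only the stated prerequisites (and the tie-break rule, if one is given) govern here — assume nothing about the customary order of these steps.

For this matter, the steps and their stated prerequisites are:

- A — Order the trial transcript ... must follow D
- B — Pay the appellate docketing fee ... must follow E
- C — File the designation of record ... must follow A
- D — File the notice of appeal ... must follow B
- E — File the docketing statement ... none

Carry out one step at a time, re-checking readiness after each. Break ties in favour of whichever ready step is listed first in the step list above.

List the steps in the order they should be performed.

E is the only step with nothing outstanding, so it goes first.
B is the only step now ready → B.
D needed B, now all done → D.
A needed D, now all done → A.
That leaves C as the only ready step → C.

E, B, D, A, C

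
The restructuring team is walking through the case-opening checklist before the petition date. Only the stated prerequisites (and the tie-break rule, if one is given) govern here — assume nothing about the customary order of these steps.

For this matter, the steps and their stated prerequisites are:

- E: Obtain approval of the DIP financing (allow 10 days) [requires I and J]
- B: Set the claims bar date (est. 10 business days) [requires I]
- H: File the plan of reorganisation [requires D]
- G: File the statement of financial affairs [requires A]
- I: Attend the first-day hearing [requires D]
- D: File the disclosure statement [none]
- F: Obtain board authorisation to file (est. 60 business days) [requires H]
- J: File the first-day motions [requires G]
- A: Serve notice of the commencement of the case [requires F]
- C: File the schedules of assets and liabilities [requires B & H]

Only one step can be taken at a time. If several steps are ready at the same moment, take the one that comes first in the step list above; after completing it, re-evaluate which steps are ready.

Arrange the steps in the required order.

D → H → I → B → F → A → G → J → E → C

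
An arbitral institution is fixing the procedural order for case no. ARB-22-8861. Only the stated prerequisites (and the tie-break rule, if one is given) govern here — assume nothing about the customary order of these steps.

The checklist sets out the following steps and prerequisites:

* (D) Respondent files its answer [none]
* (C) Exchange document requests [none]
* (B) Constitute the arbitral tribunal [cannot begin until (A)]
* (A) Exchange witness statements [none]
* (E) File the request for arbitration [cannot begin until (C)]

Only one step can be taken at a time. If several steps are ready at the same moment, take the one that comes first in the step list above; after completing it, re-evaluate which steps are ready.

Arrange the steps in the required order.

Nothing is required for (D), (C) and (A). (D) is listed earlier → (D) first.
(C) and (A) are both available; (C) is listed earlier → (C).
(A) and (E) are both available; (A) is listed earlier → (A).
(B) now also ready, so the ready set is {(B), (E)}; (B) is listed earlier → (B).
(E) needed (C), now all done → (E).

(D) (C) (A) (B) (E)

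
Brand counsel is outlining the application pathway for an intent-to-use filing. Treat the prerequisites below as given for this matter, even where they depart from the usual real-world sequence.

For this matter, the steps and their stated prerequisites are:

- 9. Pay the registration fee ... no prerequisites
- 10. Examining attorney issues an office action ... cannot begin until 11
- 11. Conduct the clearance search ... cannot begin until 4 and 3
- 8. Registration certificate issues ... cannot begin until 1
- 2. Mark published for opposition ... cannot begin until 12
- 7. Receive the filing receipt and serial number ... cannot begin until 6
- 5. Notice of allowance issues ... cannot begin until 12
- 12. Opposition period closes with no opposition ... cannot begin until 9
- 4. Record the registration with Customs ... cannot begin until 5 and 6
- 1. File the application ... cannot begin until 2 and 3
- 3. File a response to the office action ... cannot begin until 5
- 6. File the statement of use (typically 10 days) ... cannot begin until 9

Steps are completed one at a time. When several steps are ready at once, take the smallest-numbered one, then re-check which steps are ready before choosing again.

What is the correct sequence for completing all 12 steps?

9 → 6 → 7 → 12 → 2 → 5 → 3 → 1 → 4 → 8 → 11 → 10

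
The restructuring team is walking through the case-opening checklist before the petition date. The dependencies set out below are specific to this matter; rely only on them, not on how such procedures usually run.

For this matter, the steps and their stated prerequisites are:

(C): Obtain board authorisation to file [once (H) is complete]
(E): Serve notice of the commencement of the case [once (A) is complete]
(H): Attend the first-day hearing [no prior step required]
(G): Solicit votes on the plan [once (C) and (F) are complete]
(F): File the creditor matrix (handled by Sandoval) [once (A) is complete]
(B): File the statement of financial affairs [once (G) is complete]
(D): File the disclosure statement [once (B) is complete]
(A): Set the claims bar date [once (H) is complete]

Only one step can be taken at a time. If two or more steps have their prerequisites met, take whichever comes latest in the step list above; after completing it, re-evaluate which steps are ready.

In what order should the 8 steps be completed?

(H) has no prerequisites → (H) first.
Now (A) and (C) have their prerequisites met. (A) is listed later, so (A) next.
(F), (E) and (C) are all available; (F) is listed later → (F).
Ready: (E) and (C). (E) is listed later → (E).
That leaves (C) as the only ready step → (C).
(G) is the only step now ready → (G).
(B) is the only step now ready → (B).
Next only (D) has its prerequisites met → (D).

(H) → (A) → (F) → (E) → (C) → (G) → (B) → (D)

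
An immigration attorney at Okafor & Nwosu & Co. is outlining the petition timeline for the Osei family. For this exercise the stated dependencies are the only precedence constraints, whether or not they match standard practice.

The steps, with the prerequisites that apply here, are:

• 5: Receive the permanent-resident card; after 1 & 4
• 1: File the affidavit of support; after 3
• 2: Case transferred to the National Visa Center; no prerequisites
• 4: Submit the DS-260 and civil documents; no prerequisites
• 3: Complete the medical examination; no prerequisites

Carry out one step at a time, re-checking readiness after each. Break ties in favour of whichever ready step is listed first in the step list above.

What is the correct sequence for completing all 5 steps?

2, 4, 3, 1, 5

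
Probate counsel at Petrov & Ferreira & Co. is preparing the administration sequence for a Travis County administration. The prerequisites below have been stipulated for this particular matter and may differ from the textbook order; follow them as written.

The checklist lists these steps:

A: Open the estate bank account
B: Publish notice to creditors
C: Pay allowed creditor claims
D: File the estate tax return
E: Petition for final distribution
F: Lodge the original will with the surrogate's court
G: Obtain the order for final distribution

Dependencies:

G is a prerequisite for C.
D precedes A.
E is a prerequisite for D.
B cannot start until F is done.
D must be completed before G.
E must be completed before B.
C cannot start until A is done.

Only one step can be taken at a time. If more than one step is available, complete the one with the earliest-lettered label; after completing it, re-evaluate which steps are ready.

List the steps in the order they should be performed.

E → D → A → F → B → G → C

E and F have no prerequisites; E has the earlier label, so E is first.
Ready: D and F. D has the earlier label → D.
A and G now also ready, so the ready set is {A, F, G}; A has the earlier label → A.
F and G are both available; F has the earlier label → F.
B now also ready, so the ready set is {B, G}; B has the earlier label → B.
That leaves G as the only ready step → G.
C needed A and G, now all done → C.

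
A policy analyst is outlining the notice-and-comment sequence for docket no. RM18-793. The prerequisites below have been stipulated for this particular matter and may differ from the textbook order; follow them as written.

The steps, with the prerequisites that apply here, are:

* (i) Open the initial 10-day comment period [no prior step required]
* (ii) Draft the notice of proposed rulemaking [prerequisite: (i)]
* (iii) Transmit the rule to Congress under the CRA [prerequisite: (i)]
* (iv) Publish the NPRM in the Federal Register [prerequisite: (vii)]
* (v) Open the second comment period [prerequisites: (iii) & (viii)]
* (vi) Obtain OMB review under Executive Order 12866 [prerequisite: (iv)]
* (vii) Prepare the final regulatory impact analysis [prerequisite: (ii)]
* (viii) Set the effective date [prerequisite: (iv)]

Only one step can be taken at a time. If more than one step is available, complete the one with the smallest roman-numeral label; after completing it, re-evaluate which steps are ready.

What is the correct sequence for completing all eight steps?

Only (i) has no prerequisites, so it is first.
(ii) and (iii) are both available; (ii) has the earlier label → (ii).
Ready: (iii) and (vii). (iii) has the earlier label → (iii).
Next only (vii) has its prerequisites met → (vii).
That leaves (iv) as the only ready step → (iv).
(vi) and (viii) are both available; (vi) has the earlier label → (vi).
Next only (viii) has its prerequisites met → (viii).
(v) needed (iii) and (viii), now all done → (v).

(i), (ii), (iii), (vii), (iv), (vi), (viii), (v)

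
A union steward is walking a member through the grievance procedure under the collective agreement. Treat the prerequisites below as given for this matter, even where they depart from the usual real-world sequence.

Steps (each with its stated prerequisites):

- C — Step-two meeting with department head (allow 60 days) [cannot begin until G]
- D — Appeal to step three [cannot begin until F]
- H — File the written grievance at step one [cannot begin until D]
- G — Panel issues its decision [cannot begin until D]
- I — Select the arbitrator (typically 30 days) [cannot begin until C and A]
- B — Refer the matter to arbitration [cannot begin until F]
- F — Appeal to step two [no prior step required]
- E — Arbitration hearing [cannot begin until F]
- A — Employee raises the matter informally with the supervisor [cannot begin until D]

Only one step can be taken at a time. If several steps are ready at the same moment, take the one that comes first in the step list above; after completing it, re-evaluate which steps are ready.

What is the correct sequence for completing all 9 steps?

F D H G C B E A I

F has no prerequisites → F first.
Ready: D, B and E. D is listed earlier → D.
H, G and A now also ready, so the ready set is {H, G, B, E, A}; H is listed earlier → H.
Now G, B, E and A have their prerequisites met. G is listed earlier, so G next.
C now also ready, so the ready set is {C, B, E, A}; C is listed earlier → C.
Ready: B, E and A. B is listed earlier → B.
Now E and A have their prerequisites met. E is listed earlier, so E next.
That leaves A as the only ready step → A.
I needed C and A, now all done → I.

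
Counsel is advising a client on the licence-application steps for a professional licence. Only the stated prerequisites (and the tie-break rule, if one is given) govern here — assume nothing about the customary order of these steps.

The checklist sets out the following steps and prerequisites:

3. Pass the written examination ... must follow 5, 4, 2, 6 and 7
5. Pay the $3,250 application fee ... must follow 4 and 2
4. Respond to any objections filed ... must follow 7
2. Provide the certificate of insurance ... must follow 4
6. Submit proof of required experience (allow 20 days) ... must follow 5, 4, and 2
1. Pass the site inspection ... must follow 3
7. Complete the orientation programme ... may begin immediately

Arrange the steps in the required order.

7 is the only step with nothing outstanding, so it goes first.
4 needed 7, now all done → 4.
That leaves 2 as the only ready step → 2.
5 needed 4 and 2, now all done → 5.
Next only 6 has its prerequisites met → 6.
3 needed 5, 4, 2, 6 and 7, now all done → 3.
1 needed 3, now all done → 1.

7, 4, 2, 5, 6, 3, 1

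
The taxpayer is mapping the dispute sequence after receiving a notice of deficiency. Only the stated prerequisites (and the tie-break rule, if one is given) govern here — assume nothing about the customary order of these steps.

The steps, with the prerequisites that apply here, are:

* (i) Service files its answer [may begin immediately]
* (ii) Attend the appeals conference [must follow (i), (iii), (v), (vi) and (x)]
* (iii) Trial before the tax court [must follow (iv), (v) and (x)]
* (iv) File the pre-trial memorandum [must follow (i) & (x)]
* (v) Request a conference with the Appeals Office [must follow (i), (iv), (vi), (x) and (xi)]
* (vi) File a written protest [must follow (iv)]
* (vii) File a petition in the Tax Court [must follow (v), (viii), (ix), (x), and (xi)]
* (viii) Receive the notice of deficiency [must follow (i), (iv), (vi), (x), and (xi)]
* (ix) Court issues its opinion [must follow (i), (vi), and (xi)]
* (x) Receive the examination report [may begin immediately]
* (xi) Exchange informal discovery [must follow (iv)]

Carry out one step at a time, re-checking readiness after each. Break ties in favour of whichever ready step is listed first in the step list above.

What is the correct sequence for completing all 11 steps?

(i) and (x) have no prerequisites; (i) is listed earlier, so (i) is first.
Next only (x) has its prerequisites met → (x).
(iv) is the only step now ready → (iv).
Ready: (vi) and (xi). (vi) is listed earlier → (vi).
Next only (xi) has its prerequisites met → (xi).
Now (v), (viii) and (ix) have their prerequisites met. (v) is listed earlier, so (v) next.
Ready: (iii), (viii) and (ix). (iii) is listed earlier → (iii).
(ii), (viii) and (ix) are all available; (ii) is listed earlier → (ii).
Now (viii) and (ix) have their prerequisites met. (viii) is listed earlier, so (viii) next.
Next only (ix) has its prerequisites met → (ix).
(vii) is the only step now ready → (vii).

(i), (x), (iv), (vi), (xi), (v), (iii), (ii), (viii), (ix), (vii)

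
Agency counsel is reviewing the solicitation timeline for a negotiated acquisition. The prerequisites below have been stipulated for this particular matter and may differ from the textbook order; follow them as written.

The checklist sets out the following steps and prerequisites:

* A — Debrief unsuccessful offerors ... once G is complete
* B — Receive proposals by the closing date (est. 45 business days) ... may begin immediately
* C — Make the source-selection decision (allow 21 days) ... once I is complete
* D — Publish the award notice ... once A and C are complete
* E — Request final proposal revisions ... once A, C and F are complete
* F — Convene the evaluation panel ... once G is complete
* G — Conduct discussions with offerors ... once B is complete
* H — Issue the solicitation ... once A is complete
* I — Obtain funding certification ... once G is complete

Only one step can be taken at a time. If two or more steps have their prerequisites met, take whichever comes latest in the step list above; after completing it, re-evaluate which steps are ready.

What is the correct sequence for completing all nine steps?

B G I F C A H E D

B is the only step with nothing outstanding, so it goes first.
G needed B, now all done → G.
Now I, F and A have their prerequisites met. I is listed later, so I next.
Now F, C and A have their prerequisites met. F is listed later, so F next.
Ready: C and A. C is listed later → C.
Next only A has its prerequisites met → A.
H, E and D are all available; H is listed later → H.
E and D are both available; E is listed later → E.
D needed C and A, now all done → D.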